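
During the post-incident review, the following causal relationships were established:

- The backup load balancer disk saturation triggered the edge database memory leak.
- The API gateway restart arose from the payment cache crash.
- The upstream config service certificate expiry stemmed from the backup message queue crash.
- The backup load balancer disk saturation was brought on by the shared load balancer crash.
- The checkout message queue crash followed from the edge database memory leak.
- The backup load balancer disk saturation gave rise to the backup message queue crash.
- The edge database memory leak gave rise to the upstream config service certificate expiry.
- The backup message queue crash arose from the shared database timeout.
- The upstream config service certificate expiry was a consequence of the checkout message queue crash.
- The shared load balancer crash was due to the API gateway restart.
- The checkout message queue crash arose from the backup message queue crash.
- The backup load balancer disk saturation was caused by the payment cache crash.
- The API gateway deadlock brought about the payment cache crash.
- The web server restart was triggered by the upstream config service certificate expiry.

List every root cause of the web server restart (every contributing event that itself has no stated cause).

the API gateway deadlock, the shared database timeout

Tracing upstream from the web server restart: the web server restart ← the upstream config service certificate expiry ← the edge database memory leak ← the backup load balancer disk saturation ← the payment cache crash ← the API gateway deadlock.
A separate upstream branch: the web server restart ← the upstream config service certificate expiry ← the backup message queue crash ← the shared database timeout.
Each of those chain origins has no stated cause.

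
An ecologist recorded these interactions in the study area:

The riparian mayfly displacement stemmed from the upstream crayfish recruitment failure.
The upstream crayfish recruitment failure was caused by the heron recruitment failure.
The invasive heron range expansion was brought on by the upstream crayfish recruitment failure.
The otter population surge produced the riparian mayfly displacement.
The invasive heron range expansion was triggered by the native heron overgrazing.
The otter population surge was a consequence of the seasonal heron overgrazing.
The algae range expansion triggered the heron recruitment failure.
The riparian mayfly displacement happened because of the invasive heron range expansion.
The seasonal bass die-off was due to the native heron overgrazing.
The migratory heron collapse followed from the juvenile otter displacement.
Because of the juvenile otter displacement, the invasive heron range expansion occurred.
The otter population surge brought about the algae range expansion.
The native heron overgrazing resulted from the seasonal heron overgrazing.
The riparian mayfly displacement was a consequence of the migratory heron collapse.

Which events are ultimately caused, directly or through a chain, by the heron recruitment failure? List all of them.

Direct effects: the upstream crayfish recruitment failure.
2 steps out: the invasive heron range expansion, the riparian mayfly displacement.
Not reachable from it: the seasonal heron overgrazing, the otter population surge, the native heron overgrazing, the algae range expansion, the seasonal bass die-off, the juvenile otter displacement, the migratory heron collapse.

the invasive heron range expansion, the riparian mayfly displacement, the upstream crayfish recruitment failure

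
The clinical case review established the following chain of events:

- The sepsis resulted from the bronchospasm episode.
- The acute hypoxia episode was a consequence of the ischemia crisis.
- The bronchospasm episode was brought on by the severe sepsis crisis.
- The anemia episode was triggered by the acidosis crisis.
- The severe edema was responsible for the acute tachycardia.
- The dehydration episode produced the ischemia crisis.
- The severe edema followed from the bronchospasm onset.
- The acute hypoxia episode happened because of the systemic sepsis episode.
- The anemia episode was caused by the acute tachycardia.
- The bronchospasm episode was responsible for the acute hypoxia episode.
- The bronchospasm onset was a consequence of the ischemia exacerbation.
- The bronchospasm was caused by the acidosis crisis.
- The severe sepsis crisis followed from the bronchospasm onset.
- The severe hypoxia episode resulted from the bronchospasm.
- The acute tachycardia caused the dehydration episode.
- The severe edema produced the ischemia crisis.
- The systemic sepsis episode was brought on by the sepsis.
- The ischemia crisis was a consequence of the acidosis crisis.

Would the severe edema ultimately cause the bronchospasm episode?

The severe edema leads to the acute tachycardia, the dehydration episode, the anemia episode, the ischemia crisis, the acute hypoxia episode; the bronchospasm episode is not among them.

No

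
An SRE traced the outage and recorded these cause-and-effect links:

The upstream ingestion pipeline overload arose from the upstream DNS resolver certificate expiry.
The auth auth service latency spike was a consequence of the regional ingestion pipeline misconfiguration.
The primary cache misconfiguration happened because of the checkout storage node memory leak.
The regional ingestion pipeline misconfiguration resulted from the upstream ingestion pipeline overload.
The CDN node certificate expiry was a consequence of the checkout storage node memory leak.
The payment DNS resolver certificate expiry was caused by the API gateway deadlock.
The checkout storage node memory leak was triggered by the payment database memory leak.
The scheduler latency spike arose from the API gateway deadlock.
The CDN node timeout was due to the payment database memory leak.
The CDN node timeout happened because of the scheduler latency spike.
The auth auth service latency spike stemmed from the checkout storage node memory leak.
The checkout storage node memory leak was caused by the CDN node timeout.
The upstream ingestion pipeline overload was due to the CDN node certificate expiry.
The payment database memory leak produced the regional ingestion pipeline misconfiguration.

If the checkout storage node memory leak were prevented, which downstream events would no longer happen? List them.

Downstream of the checkout storage node memory leak: the CDN node certificate expiry, the primary cache misconfiguration, the upstream ingestion pipeline overload, the regional ingestion pipeline misconfiguration, the auth auth service latency spike.
Of those, still caused via another path: the upstream ingestion pipeline overload, the regional ingestion pipeline misconfiguration, the auth auth service latency spike.
The remainder have no surviving cause.

the CDN node certificate expiry, the primary cache misconfiguration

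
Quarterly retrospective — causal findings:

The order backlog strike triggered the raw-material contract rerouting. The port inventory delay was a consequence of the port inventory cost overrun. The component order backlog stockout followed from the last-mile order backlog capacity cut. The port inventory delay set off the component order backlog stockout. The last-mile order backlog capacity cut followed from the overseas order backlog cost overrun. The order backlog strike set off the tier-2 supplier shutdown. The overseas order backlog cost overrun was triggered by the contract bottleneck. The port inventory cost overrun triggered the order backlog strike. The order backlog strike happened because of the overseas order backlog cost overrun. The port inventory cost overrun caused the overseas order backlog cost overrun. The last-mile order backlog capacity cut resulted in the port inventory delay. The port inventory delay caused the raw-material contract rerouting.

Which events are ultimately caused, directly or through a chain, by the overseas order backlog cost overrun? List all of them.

Direct effects: the last-mile order backlog capacity cut, the order backlog strike.
2 steps out: the port inventory delay, the component order backlog stockout, the raw-material contract rerouting, the tier-2 supplier shutdown.
Not reachable from it: the contract bottleneck, the port inventory cost overrun.

the component order backlog stockout, the last-mile order backlog capacity cut, the order backlog strike, the port inventory delay, the raw-material contract rerouting, the tier-2 supplier shutdown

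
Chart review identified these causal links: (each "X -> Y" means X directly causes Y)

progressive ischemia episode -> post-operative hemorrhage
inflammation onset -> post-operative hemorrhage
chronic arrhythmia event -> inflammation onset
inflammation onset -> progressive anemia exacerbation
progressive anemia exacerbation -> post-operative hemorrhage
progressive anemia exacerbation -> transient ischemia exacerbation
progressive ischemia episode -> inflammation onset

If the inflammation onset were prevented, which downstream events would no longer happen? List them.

the progressive anemia exacerbation, the transient ischemia exacerbation

Downstream of the inflammation onset: the progressive anemia exacerbation, the transient ischemia exacerbation, the post-operative hemorrhage.
Of those, still caused via another path: the post-operative hemorrhage.
The remainder have no surviving cause.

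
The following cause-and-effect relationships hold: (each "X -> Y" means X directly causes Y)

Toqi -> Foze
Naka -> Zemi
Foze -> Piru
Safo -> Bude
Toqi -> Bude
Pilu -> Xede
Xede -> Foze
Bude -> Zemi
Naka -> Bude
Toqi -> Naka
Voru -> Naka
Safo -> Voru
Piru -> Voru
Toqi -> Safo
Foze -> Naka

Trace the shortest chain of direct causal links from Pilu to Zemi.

Pilu → Xede
Xede → Foze
Foze → Naka
Naka → Zemi
Length: 4 steps.

Pilu → Xede → Foze → Naka → Zemi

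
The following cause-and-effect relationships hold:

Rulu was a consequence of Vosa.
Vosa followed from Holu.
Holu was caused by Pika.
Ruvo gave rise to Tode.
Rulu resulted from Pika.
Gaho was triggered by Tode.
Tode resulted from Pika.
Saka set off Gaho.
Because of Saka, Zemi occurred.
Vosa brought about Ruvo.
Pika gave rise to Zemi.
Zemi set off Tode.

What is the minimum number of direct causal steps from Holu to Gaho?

4

Shortest chain: Holu → Vosa → Ruvo → Tode → Gaho.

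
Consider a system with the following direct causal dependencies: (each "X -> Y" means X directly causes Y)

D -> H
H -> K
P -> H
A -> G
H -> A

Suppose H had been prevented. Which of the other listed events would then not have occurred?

Downstream of H: K, A, G.

A, G, K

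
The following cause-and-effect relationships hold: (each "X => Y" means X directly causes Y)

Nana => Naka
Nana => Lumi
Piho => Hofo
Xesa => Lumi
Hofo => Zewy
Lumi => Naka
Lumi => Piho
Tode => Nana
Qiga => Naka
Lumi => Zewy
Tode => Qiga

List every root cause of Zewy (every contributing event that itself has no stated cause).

Tode, Xesa

Tracing upstream from Zewy: Zewy ← Lumi ← Nana ← Tode.
A separate upstream branch: Zewy ← Lumi ← Xesa.
Each of those chain origins has no stated cause.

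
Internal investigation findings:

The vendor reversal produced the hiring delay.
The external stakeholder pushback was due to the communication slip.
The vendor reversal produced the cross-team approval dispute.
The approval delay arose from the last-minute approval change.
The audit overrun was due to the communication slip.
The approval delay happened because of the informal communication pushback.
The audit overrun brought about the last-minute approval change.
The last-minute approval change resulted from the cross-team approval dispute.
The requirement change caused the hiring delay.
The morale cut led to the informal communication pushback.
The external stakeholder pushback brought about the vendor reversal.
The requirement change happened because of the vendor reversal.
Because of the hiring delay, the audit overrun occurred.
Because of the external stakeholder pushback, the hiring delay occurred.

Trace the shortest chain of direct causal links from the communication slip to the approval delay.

the communication slip → the audit overrun → the last-minute approval change → the approval delay

the communication slip → the audit overrun
the audit overrun → the last-minute approval change
the last-minute approval change → the approval delay
Length: 3 steps.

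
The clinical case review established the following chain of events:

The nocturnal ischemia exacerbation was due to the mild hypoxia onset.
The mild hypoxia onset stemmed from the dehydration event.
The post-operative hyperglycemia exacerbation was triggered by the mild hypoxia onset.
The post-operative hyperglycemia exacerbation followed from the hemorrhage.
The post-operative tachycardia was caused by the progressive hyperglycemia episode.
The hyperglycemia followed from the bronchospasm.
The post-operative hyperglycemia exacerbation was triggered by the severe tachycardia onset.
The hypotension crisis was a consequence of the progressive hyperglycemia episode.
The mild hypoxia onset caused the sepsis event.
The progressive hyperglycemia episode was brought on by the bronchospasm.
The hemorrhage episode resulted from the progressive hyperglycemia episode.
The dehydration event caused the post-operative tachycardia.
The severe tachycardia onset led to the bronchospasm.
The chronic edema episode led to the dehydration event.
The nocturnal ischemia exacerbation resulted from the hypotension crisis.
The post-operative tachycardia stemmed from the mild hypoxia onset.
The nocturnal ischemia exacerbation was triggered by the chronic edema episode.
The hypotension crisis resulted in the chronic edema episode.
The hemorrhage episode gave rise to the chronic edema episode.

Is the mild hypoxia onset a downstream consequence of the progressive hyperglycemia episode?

There is a causal chain: the progressive hyperglycemia episode → the hypotension crisis → the chronic edema episode → the dehydration event → the mild hypoxia onset.

Yes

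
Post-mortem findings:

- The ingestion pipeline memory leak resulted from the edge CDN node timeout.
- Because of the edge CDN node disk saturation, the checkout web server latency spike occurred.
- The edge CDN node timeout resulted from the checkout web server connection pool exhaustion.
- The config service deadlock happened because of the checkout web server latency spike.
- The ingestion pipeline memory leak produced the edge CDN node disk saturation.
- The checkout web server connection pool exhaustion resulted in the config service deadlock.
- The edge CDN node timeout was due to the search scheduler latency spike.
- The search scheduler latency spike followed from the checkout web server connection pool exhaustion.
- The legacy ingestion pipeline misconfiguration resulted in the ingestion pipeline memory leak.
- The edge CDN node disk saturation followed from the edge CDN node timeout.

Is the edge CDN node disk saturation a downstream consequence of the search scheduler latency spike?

There is a causal chain: the search scheduler latency spike → the edge CDN node timeout → the edge CDN node disk saturation.

Yes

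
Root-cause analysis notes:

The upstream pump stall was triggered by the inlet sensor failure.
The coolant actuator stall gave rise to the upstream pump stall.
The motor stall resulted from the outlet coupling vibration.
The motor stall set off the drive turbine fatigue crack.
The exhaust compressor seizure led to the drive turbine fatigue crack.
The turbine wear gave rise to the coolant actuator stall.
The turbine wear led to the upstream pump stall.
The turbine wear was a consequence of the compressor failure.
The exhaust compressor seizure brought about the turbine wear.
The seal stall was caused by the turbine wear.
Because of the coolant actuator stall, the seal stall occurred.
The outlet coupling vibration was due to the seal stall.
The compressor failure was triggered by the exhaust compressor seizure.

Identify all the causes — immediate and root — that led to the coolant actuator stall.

Immediate cause of the coolant actuator stall: the turbine wear.
Further upstream: the exhaust compressor seizure, the compressor failure.

the compressor failure, the exhaust compressor seizure, the turbine wear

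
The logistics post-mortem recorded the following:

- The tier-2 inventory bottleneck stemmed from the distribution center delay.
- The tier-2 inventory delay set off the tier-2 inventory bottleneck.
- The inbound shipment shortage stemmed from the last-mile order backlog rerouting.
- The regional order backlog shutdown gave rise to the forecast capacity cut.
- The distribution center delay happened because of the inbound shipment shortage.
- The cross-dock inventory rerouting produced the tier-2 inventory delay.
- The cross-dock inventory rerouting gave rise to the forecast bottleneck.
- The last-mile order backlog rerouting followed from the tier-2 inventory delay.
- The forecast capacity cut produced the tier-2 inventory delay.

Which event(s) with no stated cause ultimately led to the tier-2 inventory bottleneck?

the cross-dock inventory rerouting, the regional order backlog shutdown

Tracing upstream from the tier-2 inventory bottleneck: the tier-2 inventory bottleneck ← the tier-2 inventory delay ← the cross-dock inventory rerouting.
A separate upstream branch: the tier-2 inventory bottleneck ← the tier-2 inventory delay ← the forecast capacity cut ← the regional order backlog shutdown.
Each of those chain origins has no stated cause.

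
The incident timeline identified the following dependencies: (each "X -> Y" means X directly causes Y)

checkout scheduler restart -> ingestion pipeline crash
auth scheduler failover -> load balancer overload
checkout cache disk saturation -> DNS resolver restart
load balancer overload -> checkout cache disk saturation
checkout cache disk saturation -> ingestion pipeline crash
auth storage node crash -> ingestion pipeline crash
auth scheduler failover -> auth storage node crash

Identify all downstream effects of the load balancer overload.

Direct effects: the checkout cache disk saturation.
2 steps out: the DNS resolver restart, the ingestion pipeline crash.
Not reachable from it: the auth scheduler failover, the auth storage node crash, the checkout scheduler restart.

the DNS resolver restart, the checkout cache disk saturation, the ingestion pipeline crash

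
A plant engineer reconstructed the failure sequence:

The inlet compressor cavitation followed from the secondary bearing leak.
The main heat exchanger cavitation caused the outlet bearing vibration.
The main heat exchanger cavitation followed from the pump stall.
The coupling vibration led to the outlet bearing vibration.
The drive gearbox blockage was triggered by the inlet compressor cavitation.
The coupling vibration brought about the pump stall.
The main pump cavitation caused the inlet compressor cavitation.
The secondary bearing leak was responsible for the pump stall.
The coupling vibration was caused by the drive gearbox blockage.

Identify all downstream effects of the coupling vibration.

Direct effects: the pump stall, the outlet bearing vibration.
2 steps out: the main heat exchanger cavitation.
Not reachable from it: the secondary bearing leak, the inlet compressor cavitation, the drive gearbox blockage, the main pump cavitation.

the main heat exchanger cavitation, the outlet bearing vibration, the pump stall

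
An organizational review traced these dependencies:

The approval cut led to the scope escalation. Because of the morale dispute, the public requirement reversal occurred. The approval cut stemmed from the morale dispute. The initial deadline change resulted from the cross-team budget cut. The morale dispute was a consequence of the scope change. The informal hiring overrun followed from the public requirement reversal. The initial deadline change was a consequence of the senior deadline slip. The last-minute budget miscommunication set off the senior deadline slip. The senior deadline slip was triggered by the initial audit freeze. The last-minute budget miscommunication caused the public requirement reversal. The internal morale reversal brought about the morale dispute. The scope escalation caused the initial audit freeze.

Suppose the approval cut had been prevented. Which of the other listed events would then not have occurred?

Downstream of the approval cut: the scope escalation, the initial audit freeze, the senior deadline slip, the initial deadline change.
Of those, still caused via another path: the senior deadline slip, the initial deadline change.
The remainder have no surviving cause.

the initial audit freeze, the scope escalation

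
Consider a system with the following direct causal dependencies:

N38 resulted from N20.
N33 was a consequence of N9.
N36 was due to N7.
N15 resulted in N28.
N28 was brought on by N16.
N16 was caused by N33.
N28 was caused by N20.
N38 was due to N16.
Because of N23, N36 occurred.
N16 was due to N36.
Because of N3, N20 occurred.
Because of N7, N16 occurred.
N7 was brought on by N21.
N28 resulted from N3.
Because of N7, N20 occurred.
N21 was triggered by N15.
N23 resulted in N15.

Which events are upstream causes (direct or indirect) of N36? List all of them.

Immediate causes of N36: N23, N7.
Further upstream: N15, N21.

N15, N21, N23, N7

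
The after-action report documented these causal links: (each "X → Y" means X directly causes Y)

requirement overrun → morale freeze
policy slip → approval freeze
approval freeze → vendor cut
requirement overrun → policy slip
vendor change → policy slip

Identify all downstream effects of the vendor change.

Direct effects: the policy slip.
2 steps out: the approval freeze.
3 steps out: the vendor cut.
Not reachable from it: the requirement overrun, the morale freeze.

the approval freeze, the policy slip, the vendor cut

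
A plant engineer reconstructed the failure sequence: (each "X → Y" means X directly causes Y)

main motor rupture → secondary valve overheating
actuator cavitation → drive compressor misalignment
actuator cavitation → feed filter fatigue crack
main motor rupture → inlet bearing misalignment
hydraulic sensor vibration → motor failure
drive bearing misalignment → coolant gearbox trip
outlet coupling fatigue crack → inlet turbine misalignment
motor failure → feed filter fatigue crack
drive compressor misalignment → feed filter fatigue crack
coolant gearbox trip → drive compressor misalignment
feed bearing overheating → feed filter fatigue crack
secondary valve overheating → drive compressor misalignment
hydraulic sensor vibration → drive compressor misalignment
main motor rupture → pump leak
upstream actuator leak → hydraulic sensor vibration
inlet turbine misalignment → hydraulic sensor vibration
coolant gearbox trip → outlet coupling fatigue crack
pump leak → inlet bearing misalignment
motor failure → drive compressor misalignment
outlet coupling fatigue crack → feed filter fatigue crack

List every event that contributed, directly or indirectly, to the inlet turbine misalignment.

the coolant gearbox trip, the drive bearing misalignment, the outlet coupling fatigue crack

Immediate cause of the inlet turbine misalignment: the outlet coupling fatigue crack.
Further upstream: the drive bearing misalignment, the coolant gearbox trip.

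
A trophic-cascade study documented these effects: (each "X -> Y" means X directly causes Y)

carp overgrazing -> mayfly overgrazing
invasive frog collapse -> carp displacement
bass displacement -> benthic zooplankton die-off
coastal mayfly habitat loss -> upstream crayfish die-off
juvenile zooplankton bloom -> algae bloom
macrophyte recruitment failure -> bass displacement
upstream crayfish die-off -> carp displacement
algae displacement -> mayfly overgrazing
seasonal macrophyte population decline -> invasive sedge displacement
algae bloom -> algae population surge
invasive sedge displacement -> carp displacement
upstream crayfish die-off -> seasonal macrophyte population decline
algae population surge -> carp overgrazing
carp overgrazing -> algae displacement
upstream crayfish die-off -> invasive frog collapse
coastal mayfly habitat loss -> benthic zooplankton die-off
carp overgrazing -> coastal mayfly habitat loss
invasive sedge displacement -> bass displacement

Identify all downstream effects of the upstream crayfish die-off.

the bass displacement, the benthic zooplankton die-off, the carp displacement, the invasive frog collapse, the invasive sedge displacement, the seasonal macrophyte population decline

Direct effects: the invasive frog collapse, the seasonal macrophyte population decline, the carp displacement.
2 steps out: the invasive sedge displacement.
3 steps out: the bass displacement.
4 steps out: the benthic zooplankton die-off.
Not reachable from it: the juvenile zooplankton bloom, the algae bloom, the algae population surge, the carp overgrazing, the coastal mayfly habitat loss, the macrophyte recruitment failure, the algae displacement, the mayfly overgrazing.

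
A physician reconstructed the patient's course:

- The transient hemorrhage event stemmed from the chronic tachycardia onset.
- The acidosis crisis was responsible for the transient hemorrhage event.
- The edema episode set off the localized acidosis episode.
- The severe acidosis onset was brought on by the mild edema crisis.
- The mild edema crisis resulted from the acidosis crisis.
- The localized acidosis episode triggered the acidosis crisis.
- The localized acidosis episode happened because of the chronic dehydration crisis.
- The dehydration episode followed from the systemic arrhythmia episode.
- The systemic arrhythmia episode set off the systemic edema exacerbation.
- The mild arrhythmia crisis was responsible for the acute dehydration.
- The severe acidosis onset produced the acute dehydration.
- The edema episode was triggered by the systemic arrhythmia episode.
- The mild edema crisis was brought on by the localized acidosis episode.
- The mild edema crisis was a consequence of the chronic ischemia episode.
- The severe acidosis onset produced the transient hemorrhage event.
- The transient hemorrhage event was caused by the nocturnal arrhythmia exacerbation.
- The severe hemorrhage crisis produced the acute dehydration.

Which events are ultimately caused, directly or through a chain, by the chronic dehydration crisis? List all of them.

the acidosis crisis, the acute dehydration, the localized acidosis episode, the mild edema crisis, the severe acidosis onset, the transient hemorrhage event

Direct effects: the localized acidosis episode.
2 steps out: the acidosis crisis, the mild edema crisis.
3 steps out: the severe acidosis onset, the transient hemorrhage event.
4 steps out: the acute dehydration.
Not reachable from it: the systemic arrhythmia episode, the systemic edema exacerbation, the dehydration episode, the edema episode, the mild arrhythmia crisis, the nocturnal arrhythmia exacerbation, the chronic ischemia episode, the severe hemorrhage crisis, the chronic tachycardia onset.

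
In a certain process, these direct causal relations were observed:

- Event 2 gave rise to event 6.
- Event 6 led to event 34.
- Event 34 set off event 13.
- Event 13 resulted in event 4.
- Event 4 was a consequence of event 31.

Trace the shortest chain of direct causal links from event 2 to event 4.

event 2 → event 6
event 6 → event 34
event 34 → event 13
event 13 → event 4
Length: 4 steps.

event 2 → event 6 → event 34 → event 13 → event 4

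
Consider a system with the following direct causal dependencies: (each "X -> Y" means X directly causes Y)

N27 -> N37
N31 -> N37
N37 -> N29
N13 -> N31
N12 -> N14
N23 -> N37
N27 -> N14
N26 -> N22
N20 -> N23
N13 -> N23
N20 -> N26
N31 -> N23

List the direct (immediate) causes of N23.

N13, N20, N31 → N23 with nothing further upstream stated.

N13, N20, N31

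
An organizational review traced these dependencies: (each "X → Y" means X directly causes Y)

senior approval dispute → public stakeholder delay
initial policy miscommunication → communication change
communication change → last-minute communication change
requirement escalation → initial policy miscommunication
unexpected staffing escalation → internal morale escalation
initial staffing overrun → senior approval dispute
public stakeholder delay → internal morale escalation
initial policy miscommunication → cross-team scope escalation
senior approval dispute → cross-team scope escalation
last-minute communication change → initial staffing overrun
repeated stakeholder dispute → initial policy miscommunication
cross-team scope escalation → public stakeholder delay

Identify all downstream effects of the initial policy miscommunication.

the communication change, the cross-team scope escalation, the initial staffing overrun, the internal morale escalation, the last-minute communication change, the public stakeholder delay, the senior approval dispute

Direct effects: the communication change, the cross-team scope escalation.
2 steps out: the last-minute communication change, the public stakeholder delay.
3 steps out: the initial staffing overrun, the internal morale escalation.
4 steps out: the senior approval dispute.
Not reachable from it: the repeated stakeholder dispute, the requirement escalation, the unexpected staffing escalation.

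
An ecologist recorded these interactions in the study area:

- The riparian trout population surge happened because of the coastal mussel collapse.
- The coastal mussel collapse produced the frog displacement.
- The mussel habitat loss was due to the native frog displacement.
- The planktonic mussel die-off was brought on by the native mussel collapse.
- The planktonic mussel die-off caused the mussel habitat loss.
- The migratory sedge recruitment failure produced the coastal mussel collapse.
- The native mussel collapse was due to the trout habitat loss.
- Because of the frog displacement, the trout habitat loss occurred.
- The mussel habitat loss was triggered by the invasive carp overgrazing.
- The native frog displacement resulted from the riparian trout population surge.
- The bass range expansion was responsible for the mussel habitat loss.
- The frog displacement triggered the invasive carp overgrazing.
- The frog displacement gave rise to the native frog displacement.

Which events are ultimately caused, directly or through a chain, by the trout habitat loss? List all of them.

Direct effects: the native mussel collapse.
2 steps out: the planktonic mussel die-off.
3 steps out: the mussel habitat loss.
Not reachable from it: the bass range expansion, the migratory sedge recruitment failure, the coastal mussel collapse, the frog displacement, the riparian trout population surge, the invasive carp overgrazing, the native frog displacement.

the mussel habitat loss, the native mussel collapse, the planktonic mussel die-off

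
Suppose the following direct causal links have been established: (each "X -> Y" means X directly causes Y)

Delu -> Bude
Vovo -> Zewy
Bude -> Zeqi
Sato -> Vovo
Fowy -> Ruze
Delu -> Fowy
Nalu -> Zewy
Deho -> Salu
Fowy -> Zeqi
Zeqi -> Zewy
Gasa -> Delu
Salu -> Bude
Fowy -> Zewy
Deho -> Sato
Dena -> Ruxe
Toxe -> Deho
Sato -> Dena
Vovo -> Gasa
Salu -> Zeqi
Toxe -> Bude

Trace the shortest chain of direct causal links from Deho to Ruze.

Deho → Sato
Sato → Vovo
Vovo → Gasa
Gasa → Delu
Delu → Fowy
Fowy → Ruze
Length: 6 steps.

Deho → Sato → Vovo → Gasa → Delu → Fowy → Ruze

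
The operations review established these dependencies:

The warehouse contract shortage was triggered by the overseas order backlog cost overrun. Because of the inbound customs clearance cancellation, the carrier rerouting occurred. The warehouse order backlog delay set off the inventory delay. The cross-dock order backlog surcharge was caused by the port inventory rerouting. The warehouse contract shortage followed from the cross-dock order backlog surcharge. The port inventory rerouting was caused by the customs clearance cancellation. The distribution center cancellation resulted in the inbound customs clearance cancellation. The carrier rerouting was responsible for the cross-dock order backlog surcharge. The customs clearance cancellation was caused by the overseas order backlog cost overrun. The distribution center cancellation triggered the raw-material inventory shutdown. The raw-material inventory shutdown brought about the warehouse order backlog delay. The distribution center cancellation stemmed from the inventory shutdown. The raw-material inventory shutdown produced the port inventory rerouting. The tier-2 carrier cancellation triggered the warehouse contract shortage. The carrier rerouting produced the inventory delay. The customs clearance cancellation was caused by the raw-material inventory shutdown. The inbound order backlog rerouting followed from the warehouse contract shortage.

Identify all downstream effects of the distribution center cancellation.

Direct effects: the inbound customs clearance cancellation, the raw-material inventory shutdown.
2 steps out: the carrier rerouting, the customs clearance cancellation, the port inventory rerouting, the warehouse order backlog delay.
3 steps out: the cross-dock order backlog surcharge, the inventory delay.
4 steps out: the warehouse contract shortage.
5 steps out: the inbound order backlog rerouting.
Not reachable from it: the inventory shutdown, the overseas order backlog cost overrun, the tier-2 carrier cancellation.

the carrier rerouting, the cross-dock order backlog surcharge, the customs clearance cancellation, the inbound customs clearance cancellation, the inbound order backlog rerouting, the inventory delay, the port inventory rerouting, the raw-material inventory shutdown, the warehouse contract shortage, the warehouse order backlog delay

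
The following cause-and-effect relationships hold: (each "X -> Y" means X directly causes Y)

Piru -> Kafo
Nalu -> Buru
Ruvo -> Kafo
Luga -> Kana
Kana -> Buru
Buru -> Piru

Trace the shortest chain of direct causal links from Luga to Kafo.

Luga → Kana → Buru → Piru → Kafo

Luga → Kana
Kana → Buru
Buru → Piru
Piru → Kafo
Length: 4 steps.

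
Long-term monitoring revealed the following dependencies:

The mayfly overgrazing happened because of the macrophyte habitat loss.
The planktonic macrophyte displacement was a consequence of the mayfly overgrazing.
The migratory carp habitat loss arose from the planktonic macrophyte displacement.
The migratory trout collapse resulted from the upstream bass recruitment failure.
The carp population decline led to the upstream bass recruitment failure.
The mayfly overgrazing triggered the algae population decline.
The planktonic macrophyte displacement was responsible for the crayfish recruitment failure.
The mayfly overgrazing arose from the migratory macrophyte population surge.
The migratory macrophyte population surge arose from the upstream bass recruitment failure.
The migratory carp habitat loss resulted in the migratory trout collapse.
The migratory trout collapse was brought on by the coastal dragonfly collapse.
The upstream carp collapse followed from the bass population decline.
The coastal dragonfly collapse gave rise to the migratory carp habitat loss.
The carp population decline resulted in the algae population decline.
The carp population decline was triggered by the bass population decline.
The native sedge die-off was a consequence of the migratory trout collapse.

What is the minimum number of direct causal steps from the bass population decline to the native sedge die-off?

Shortest chain: the bass population decline → the carp population decline → the upstream bass recruitment failure → the migratory trout collapse → the native sedge die-off.

4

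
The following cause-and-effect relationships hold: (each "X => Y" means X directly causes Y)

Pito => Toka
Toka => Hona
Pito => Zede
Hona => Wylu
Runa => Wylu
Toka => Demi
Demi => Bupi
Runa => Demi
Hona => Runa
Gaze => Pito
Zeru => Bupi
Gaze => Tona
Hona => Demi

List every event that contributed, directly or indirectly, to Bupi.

Demi, Gaze, Hona, Pito, Runa, Toka, Zeru

Immediate causes of Bupi: Zeru, Demi.
Further upstream: Gaze, Pito, Toka, Hona, Runa.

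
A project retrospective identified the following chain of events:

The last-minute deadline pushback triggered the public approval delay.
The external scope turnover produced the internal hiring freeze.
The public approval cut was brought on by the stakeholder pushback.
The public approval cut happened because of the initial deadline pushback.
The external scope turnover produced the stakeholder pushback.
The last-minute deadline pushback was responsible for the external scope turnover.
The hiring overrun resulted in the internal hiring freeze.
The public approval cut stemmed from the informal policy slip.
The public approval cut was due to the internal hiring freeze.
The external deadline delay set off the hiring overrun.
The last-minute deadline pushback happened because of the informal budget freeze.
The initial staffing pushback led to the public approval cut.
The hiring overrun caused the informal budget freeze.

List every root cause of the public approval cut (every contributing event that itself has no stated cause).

Tracing upstream from the public approval cut: the public approval cut ← the internal hiring freeze ← the hiring overrun ← the external deadline delay.
A separate upstream branch: the public approval cut ← the initial staffing pushback.
A separate upstream branch: the public approval cut ← the informal policy slip.
A separate upstream branch: the public approval cut ← the initial deadline pushback.
Each of those chain origins has no stated cause.

the external deadline delay, the informal policy slip, the initial deadline pushback, the initial staffing pushback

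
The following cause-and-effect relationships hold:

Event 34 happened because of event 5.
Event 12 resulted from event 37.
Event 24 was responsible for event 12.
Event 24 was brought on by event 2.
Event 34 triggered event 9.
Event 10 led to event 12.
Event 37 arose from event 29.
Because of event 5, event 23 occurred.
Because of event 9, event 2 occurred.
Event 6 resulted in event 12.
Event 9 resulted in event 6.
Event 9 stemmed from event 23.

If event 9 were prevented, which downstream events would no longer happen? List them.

Downstream of event 9: event 2, event 6, event 24, event 12.
Of those, still caused via another path: event 12.
The remainder have no surviving cause.

event 2, event 24, event 6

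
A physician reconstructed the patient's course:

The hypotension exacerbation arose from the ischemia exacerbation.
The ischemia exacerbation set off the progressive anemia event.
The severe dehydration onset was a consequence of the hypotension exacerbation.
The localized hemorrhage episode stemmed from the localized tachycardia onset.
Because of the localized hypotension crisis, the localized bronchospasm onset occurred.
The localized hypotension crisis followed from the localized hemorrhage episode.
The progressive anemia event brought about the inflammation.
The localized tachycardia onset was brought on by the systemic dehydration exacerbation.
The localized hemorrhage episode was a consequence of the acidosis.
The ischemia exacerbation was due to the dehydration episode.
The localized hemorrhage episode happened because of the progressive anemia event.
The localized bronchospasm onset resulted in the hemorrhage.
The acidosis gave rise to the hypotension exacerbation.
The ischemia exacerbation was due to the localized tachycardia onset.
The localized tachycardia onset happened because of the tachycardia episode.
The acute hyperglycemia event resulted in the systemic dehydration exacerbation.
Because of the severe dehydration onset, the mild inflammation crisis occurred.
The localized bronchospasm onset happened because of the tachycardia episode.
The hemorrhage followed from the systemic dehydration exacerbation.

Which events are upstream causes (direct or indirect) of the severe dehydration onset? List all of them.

Immediate cause of the severe dehydration onset: the hypotension exacerbation.
Further upstream: the tachycardia episode, the acute hyperglycemia event, the acidosis, the systemic dehydration exacerbation, the dehydration episode, the localized tachycardia onset, the ischemia exacerbation.

the acidosis, the acute hyperglycemia event, the dehydration episode, the hypotension exacerbation, the ischemia exacerbation, the localized tachycardia onset, the systemic dehydration exacerbation, the tachycardia episode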